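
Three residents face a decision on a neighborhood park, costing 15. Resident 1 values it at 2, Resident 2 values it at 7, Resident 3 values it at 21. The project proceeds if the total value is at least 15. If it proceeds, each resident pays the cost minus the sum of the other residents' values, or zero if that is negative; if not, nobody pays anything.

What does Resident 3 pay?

Total value 30 ≥ cost 15, so the project is built.
The other residents' values sum to 9.
Cost minus that sum is 15 - 9 = 6.

6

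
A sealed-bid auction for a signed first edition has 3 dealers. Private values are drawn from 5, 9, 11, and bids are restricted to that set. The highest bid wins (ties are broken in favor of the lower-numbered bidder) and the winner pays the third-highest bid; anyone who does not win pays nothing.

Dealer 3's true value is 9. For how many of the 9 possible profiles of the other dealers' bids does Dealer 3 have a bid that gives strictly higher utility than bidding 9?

Others bid (5, 9): truth gives 0; bid 11 gives 4 > 0. Violating.
Others bid (9, 5): truth gives 0; bid 11 gives 4 > 0. Violating.
Others bid (5, 5): truth gives 4; no alternative beats it.
Others bid (5, 11): truth gives 0; no alternative beats it.
(Checking all 9 profiles: 2 have a profitable deviation, 7 do not.)

2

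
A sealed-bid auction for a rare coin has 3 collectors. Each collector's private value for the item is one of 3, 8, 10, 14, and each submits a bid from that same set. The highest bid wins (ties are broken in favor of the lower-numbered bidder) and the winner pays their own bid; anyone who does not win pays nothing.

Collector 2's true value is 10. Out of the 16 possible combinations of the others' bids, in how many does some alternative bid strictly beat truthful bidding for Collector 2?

Others bid (3, 3): truth gives 0; bid 8 gives 2 > 0. Violating.
Others bid (3, 8): truth gives 0; bid 8 gives 2 > 0. Violating.
Others bid (3, 10): truth gives 0; no alternative beats it.
Others bid (3, 14): truth gives 0; no alternative beats it.
(Checking all 16 profiles: 2 have a profitable deviation, 14 do not.)

2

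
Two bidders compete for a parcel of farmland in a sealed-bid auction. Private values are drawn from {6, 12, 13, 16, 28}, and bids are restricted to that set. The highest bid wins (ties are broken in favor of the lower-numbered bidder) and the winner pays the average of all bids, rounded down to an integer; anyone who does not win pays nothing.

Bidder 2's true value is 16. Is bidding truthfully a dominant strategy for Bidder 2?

Consider the case where Bidder 1 bids 6.
Truthful bid 16: wins, pays 11, utility 16 - 11 = 5.
Bid 12 instead: wins, pays 9, utility 16 - 9 = 7.
Since 7 > 5, bidding 12 is strictly better here, so truthful bidding is not dominant.

No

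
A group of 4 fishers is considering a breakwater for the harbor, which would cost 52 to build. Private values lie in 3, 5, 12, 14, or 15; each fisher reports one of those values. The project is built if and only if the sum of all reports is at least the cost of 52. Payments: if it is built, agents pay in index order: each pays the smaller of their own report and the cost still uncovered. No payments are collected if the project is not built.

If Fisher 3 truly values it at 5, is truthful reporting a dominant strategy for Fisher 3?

Yes

Check each profile of the others' reports and compare truth against every alternative report.
Others report (3, 3, 3): truth gives 0, best alternative gives 0.
Others report (3, 3, 5): truth gives 0, best alternative gives 0.
Others report (3, 3, 12): truth gives 0, best alternative gives 0.
Others report (3, 3, 14): truth gives 0, best alternative gives 0.
Others report (3, 3, 15): truth gives 0, best alternative gives 0.
Others report (3, 5, 3): truth gives 0, best alternative gives 0.
(Remaining 119 profiles checked similarly; truth is weakly best in each.)
In every case the truthful report is at least as good as any alternative, so it is a dominant strategy.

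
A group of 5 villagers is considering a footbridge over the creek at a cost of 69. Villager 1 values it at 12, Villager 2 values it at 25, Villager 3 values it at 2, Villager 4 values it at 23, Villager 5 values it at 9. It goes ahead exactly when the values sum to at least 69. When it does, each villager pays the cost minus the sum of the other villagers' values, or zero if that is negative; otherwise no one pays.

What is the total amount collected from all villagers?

61

Total value 71 ≥ cost 69, so it is built.
Villager 1: others sum to 59; max(0, 69 - 59) = 10.
Villager 2: others sum to 46; max(0, 69 - 46) = 23.
Villager 3: others sum to 69; max(0, 69 - 69) = 0.
Villager 4: others sum to 48; max(0, 69 - 48) = 21.
Villager 5: others sum to 62; max(0, 69 - 62) = 7.
Total collected = 10 + 23 + 0 + 21 + 7 = 61.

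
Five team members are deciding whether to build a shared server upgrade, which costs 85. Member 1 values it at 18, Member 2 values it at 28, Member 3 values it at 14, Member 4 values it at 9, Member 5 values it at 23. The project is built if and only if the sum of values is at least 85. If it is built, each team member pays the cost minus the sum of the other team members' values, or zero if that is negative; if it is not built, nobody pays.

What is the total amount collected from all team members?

Total value 92 ≥ cost 85, so it is built.
Member 1: others sum to 74; max(0, 85 - 74) = 11.
Member 2: others sum to 64; max(0, 85 - 64) = 21.
Member 3: others sum to 78; max(0, 85 - 78) = 7.
Member 4: others sum to 83; max(0, 85 - 83) = 2.
Member 5: others sum to 69; max(0, 85 - 69) = 16.
Total collected = 11 + 21 + 7 + 2 + 16 = 57.

57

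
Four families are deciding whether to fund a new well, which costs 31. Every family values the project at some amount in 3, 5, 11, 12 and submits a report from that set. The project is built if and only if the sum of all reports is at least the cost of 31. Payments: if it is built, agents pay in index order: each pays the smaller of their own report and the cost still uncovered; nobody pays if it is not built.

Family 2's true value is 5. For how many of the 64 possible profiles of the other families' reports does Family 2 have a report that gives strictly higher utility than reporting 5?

Others report (5, 11, 12): truth gives 0; report 3 gives 2 > 0. Violating.
Others report (5, 12, 11): truth gives 0; report 3 gives 2 > 0. Violating.
Others report (5, 12, 12): truth gives 0; report 3 gives 2 > 0. Violating.
Others report (11, 5, 12): truth gives 0; report 3 gives 2 > 0. Violating.
Others report (3, 3, 3): truth gives 0; no alternative beats it.
Others report (3, 3, 5): truth gives 0; no alternative beats it.
(Checking all 64 profiles: 17 have a profitable deviation, 47 do not.)

17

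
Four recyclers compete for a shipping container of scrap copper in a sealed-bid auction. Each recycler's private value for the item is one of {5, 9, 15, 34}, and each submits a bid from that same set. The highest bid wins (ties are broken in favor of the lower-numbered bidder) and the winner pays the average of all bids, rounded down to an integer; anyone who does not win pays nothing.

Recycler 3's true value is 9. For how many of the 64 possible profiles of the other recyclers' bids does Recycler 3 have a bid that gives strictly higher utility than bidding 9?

Others bid (5, 9, 5): truth gives 0; bid 15 gives 1 > 0. Violating.
Others bid (9, 5, 5): truth gives 0; bid 15 gives 1 > 0. Violating.
Others bid (5, 5, 5): truth gives 3; no alternative beats it.
Others bid (5, 5, 9): truth gives 2; no alternative beats it.
(Checking all 64 profiles: 2 have a profitable deviation, 62 do not.)

2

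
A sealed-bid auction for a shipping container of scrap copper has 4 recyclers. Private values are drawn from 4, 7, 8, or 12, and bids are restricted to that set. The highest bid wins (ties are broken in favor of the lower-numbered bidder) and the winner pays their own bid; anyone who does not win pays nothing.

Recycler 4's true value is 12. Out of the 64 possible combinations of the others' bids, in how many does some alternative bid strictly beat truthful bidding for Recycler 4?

8

Others bid (4, 4, 4): truth gives 0; bid 7 gives 5 > 0. Violating.
Others bid (4, 4, 7): truth gives 0; bid 8 gives 4 > 0. Violating.
Others bid (4, 7, 4): truth gives 0; bid 8 gives 4 > 0. Violating.
Others bid (4, 7, 7): truth gives 0; bid 8 gives 4 > 0. Violating.
Others bid (4, 4, 8): truth gives 0; no alternative beats it.
Others bid (4, 4, 12): truth gives 0; no alternative beats it.
(Checking all 64 profiles: 8 have a profitable deviation, 56 do not.)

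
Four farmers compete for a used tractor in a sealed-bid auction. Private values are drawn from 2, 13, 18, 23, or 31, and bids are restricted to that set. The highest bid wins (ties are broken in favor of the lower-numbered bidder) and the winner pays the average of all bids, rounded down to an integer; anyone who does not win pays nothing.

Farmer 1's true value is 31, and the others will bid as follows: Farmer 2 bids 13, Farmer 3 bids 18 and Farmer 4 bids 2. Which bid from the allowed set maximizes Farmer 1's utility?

Bid 2: loses, pays 0, utility 0.
Bid 13: loses, pays 0, utility 0.
Bid 18: wins, pays 12, utility 31 - 12 = 19.
Bid 23: wins, pays 14, utility 31 - 14 = 17.
Bid 31: wins, pays 16, utility 31 - 16 = 15.
The best choice is 18 with utility 19.

18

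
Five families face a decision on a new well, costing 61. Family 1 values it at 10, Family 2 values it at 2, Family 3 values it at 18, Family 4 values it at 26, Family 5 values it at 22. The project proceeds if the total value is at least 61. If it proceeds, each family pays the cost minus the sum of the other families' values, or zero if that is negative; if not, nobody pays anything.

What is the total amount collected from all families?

Total value 78 ≥ cost 61, so it is built.
Family 1: others sum to 68; max(0, 61 - 68) = 0.
Family 2: others sum to 76; max(0, 61 - 76) = 0.
Family 3: others sum to 60; max(0, 61 - 60) = 1.
Family 4: others sum to 52; max(0, 61 - 52) = 9.
Family 5: others sum to 56; max(0, 61 - 56) = 5.
Total collected = 0 + 0 + 1 + 9 + 5 = 15.

15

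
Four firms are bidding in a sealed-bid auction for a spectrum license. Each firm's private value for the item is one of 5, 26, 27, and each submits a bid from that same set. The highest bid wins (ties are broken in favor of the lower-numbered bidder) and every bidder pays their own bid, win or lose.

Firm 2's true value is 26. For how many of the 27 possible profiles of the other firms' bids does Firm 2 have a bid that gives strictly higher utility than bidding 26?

Others bid (5, 5, 27): truth gives -26; bid 27 gives -1 > -26. Violating.
Others bid (5, 26, 27): truth gives -26; bid 27 gives -1 > -26. Violating.
Others bid (5, 27, 5): truth gives -26; bid 27 gives -1 > -26. Violating.
Others bid (5, 27, 26): truth gives -26; bid 27 gives -1 > -26. Violating.
Others bid (5, 5, 5): truth gives 0; no alternative beats it.
Others bid (5, 5, 26): truth gives 0; no alternative beats it.
(Checking all 27 profiles: 23 have a profitable deviation, 4 do not.)

23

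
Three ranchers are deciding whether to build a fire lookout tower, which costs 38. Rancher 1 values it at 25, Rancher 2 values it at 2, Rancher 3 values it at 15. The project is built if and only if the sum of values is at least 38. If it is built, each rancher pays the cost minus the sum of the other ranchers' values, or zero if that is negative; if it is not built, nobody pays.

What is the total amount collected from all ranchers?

Total value 42 ≥ cost 38, so it is built.
Rancher 1: others sum to 17; max(0, 38 - 17) = 21.
Rancher 2: others sum to 40; max(0, 38 - 40) = 0.
Rancher 3: others sum to 27; max(0, 38 - 27) = 11.
Total collected = 21 + 0 + 11 = 32.

32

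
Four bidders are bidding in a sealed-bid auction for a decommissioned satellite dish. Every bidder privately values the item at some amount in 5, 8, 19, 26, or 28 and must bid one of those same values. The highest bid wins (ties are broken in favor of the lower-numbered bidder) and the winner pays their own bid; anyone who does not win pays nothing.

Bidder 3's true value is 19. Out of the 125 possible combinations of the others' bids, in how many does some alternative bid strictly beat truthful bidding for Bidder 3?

2

Others bid (5, 5, 5): truth gives 0; bid 8 gives 11 > 0. Violating.
Others bid (5, 5, 8): truth gives 0; bid 8 gives 11 > 0. Violating.
Others bid (5, 5, 19): truth gives 0; no alternative beats it.
Others bid (5, 5, 26): truth gives 0; no alternative beats it.
(Checking all 125 profiles: 2 have a profitable deviation, 123 do not.)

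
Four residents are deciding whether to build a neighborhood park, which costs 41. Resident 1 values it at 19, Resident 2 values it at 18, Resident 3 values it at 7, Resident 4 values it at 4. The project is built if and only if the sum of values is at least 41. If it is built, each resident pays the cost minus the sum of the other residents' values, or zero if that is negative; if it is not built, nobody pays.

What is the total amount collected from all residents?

23

Total value 48 ≥ cost 41, so it is built.
Resident 1: others sum to 29; max(0, 41 - 29) = 12.
Resident 2: others sum to 30; max(0, 41 - 30) = 11.
Resident 3: others sum to 41; max(0, 41 - 41) = 0.
Resident 4: others sum to 44; max(0, 41 - 44) = 0.
Total collected = 12 + 11 + 0 + 0 = 23.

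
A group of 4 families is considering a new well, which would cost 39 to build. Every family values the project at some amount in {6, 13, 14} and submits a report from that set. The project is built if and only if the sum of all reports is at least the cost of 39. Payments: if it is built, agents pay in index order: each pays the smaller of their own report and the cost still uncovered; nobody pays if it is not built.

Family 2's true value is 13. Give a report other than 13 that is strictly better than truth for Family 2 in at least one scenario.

6

Suppose Family 1 reports 6, Family 3 reports 13 and Family 4 reports 14.
Report 13: project built, pays 13, utility 13 - 13 = 0.
Report 6: project built, pays 6, utility 13 - 6 = 7.
So reporting 6 beats truth here (7 > 0).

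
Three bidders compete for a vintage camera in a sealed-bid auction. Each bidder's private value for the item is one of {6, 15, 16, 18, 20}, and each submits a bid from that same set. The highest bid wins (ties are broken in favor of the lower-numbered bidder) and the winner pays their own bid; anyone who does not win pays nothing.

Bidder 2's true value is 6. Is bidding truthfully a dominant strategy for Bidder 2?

Yes

Check each profile of the others' bids and compare truth against every alternative bid.
Others bid (6, 6): truth gives 0, best alternative gives -9.
Others bid (6, 15): truth gives 0, best alternative gives -9.
Others bid (6, 16): truth gives 0, best alternative gives 0.
Others bid (6, 18): truth gives 0, best alternative gives 0.
Others bid (6, 20): truth gives 0, best alternative gives 0.
Others bid (15, 6): truth gives 0, best alternative gives 0.
(Remaining 19 profiles checked similarly; truth is weakly best in each.)
In every case the truthful bid is at least as good as any alternative, so it is a dominant strategy.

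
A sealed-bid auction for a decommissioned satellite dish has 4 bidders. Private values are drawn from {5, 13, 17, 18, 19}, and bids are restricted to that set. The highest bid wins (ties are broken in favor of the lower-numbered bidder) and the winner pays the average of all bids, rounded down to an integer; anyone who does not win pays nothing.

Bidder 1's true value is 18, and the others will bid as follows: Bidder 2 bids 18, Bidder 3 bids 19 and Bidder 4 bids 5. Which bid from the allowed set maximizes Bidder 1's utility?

19

Bid 5: loses, pays 0, utility 0.
Bid 13: loses, pays 0, utility 0.
Bid 17: loses, pays 0, utility 0.
Bid 18: loses, pays 0, utility 0.
Bid 19: wins, pays 15, utility 18 - 15 = 3.
The best choice is 19 with utility 3.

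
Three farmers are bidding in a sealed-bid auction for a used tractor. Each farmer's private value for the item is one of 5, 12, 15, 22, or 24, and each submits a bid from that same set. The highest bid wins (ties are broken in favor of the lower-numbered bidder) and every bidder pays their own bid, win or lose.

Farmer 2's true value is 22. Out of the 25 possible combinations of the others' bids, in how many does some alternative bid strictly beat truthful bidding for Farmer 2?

Others bid (5, 5): truth gives 0; bid 12 gives 10 > 0. Violating.
Others bid (5, 12): truth gives 0; bid 12 gives 10 > 0. Violating.
Others bid (5, 15): truth gives 0; bid 15 gives 7 > 0. Violating.
Others bid (5, 24): truth gives -22; bid 24 gives -2 > -22. Violating.
Others bid (5, 22): truth gives 0; no alternative beats it.
Others bid (12, 22): truth gives 0; no alternative beats it.
(Checking all 25 profiles: 19 have a profitable deviation, 6 do not.)

19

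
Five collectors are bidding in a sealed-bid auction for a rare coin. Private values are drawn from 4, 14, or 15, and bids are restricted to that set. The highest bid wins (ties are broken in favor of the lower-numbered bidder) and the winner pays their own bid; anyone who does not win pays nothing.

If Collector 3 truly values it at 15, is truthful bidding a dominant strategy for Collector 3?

Consider the case where Collector 1 bids 4, Collector 2 bids 4, Collector 4 bids 4 and Collector 5 bids 4.
Truthful bid 15: wins, pays 15, utility 15 - 15 = 0.
Bid 14 instead: wins, pays 14, utility 15 - 14 = 1.
Since 1 > 0, bidding 14 is strictly better here, so truthful bidding is not dominant.

No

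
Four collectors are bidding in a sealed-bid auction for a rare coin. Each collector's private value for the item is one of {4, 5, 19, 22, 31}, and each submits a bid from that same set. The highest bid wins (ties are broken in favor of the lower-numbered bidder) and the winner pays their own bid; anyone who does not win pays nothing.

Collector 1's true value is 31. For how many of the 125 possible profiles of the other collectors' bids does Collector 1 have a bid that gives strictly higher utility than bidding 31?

64

Others bid (4, 4, 4): truth gives 0; bid 4 gives 27 > 0. Violating.
Others bid (4, 4, 5): truth gives 0; bid 5 gives 26 > 0. Violating.
Others bid (4, 4, 19): truth gives 0; bid 19 gives 12 > 0. Violating.
Others bid (4, 4, 22): truth gives 0; bid 22 gives 9 > 0. Violating.
Others bid (4, 4, 31): truth gives 0; no alternative beats it.
Others bid (4, 5, 31): truth gives 0; no alternative beats it.
(Checking all 125 profiles: 64 have a profitable deviation, 61 do not.)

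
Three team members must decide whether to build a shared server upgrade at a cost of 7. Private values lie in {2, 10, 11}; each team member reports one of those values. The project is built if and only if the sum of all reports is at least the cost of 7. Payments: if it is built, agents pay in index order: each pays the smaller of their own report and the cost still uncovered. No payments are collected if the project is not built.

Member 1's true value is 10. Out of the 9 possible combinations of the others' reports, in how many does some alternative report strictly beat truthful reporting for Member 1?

Others report (2, 10): truth gives 3; report 2 gives 8 > 3. Violating.
Others report (2, 11): truth gives 3; report 2 gives 8 > 3. Violating.
Others report (10, 2): truth gives 3; report 2 gives 8 > 3. Violating.
Others report (10, 10): truth gives 3; report 2 gives 8 > 3. Violating.
Others report (2, 2): truth gives 3; no alternative beats it.
(Checking all 9 profiles: 8 have a profitable deviation, 1 does not.)

8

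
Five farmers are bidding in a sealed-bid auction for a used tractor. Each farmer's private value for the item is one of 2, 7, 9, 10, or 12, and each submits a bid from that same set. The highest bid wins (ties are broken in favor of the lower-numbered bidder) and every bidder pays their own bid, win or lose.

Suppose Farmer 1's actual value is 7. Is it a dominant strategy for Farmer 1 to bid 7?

Consider the case where Farmer 2 bids 2, Farmer 3 bids 2, Farmer 4 bids 2 and Farmer 5 bids 2.
Truthful bid 7: wins, pays 7, utility 7 - 7 = 0.
Bid 2 instead: wins, pays 2, utility 7 - 2 = 5.
Since 5 > 0, bidding 2 is strictly better here, so truthful bidding is not dominant.

No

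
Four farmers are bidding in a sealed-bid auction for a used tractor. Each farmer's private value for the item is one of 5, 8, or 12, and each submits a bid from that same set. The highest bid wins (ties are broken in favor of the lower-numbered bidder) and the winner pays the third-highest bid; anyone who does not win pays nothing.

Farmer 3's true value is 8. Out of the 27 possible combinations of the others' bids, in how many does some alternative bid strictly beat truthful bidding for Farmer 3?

Others bid (5, 5, 12): truth gives 0; bid 12 gives 3 > 0. Violating.
Others bid (5, 8, 5): truth gives 0; bid 12 gives 3 > 0. Violating.
Others bid (8, 5, 5): truth gives 0; bid 12 gives 3 > 0. Violating.
Others bid (5, 5, 5): truth gives 3; no alternative beats it.
Others bid (5, 5, 8): truth gives 3; no alternative beats it.
(Checking all 27 profiles: 3 have a profitable deviation, 24 do not.)

3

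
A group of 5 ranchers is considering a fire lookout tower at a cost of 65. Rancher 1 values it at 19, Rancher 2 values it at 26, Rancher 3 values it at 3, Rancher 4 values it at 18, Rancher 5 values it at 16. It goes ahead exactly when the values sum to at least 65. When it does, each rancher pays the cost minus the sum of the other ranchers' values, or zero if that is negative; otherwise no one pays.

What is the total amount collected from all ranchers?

Total value 82 ≥ cost 65, so it is built.
Rancher 1: others sum to 63; max(0, 65 - 63) = 2.
Rancher 2: others sum to 56; max(0, 65 - 56) = 9.
Rancher 3: others sum to 79; max(0, 65 - 79) = 0.
Rancher 4: others sum to 64; max(0, 65 - 64) = 1.
Rancher 5: others sum to 66; max(0, 65 - 66) = 0.
Total collected = 2 + 9 + 0 + 1 + 0 = 12.

12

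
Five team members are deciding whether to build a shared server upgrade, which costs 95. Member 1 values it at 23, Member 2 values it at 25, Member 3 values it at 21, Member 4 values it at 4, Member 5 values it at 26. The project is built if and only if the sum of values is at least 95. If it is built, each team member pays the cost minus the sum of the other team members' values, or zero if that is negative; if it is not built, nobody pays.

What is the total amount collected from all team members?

79

Total value 99 ≥ cost 95, so it is built.
Member 1: others sum to 76; max(0, 95 - 76) = 19.
Member 2: others sum to 74; max(0, 95 - 74) = 21.
Member 3: others sum to 78; max(0, 95 - 78) = 17.
Member 4: others sum to 95; max(0, 95 - 95) = 0.
Member 5: others sum to 73; max(0, 95 - 73) = 22.
Total collected = 19 + 21 + 17 + 0 + 22 = 79.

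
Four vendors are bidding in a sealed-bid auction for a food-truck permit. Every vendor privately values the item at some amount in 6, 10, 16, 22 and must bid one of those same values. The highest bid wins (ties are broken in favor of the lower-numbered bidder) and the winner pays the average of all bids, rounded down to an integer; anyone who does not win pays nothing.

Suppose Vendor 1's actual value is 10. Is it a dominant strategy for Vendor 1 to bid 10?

No

Consider the case where Vendor 2 bids 6, Vendor 3 bids 6 and Vendor 4 bids 6.
Truthful bid 10: wins, pays 7, utility 10 - 7 = 3.
Bid 6 instead: wins, pays 6, utility 10 - 6 = 4.
Since 4 > 3, bidding 6 is strictly better here, so truthful bidding is not dominant.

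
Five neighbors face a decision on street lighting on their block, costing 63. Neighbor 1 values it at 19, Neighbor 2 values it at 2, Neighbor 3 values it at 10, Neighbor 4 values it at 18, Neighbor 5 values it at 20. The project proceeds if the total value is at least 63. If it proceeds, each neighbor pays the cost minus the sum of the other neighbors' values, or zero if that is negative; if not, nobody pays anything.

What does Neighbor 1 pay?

13

Total value 69 ≥ cost 63, so the project is built.
The other neighbors' values sum to 50.
Cost minus that sum is 63 - 50 = 13.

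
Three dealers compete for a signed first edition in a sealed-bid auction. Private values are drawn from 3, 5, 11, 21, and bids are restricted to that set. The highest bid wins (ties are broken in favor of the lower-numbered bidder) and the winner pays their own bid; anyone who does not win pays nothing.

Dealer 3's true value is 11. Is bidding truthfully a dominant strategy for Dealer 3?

Consider the case where Dealer 1 bids 3 and Dealer 2 bids 3.
Truthful bid 11: wins, pays 11, utility 11 - 11 = 0.
Bid 5 instead: wins, pays 5, utility 11 - 5 = 6.
Since 6 > 0, bidding 5 is strictly better here, so truthful bidding is not dominant.

No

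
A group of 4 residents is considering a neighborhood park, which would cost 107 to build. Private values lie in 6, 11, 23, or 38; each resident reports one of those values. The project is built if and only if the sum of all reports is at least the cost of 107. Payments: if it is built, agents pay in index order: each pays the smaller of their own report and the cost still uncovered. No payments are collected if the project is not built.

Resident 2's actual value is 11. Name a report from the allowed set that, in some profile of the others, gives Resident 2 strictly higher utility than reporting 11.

6

Suppose Resident 1 reports 38, Resident 3 reports 38 and Resident 4 reports 38.
Report 11: project built, pays 11, utility 11 - 11 = 0.
Report 6: project built, pays 6, utility 11 - 6 = 5.
So reporting 6 beats truth here (5 > 0).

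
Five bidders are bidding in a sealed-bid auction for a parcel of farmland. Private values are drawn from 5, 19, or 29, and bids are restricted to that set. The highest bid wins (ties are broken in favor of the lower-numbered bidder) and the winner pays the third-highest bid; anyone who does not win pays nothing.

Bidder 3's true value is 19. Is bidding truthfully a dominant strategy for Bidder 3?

No

Consider the case where Bidder 1 bids 5, Bidder 2 bids 5, Bidder 4 bids 5 and Bidder 5 bids 29.
Truthful bid 19: loses, pays 0, utility 0.
Bid 29 instead: wins, pays 5, utility 19 - 5 = 14.
Since 14 > 0, bidding 29 is strictly better here, so truthful bidding is not dominant.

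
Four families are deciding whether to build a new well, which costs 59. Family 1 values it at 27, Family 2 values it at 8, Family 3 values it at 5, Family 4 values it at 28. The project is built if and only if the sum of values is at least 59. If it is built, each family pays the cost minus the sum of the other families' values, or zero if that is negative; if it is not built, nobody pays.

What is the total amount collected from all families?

Total value 68 ≥ cost 59, so it is built.
Family 1: others sum to 41; max(0, 59 - 41) = 18.
Family 2: others sum to 60; max(0, 59 - 60) = 0.
Family 3: others sum to 63; max(0, 59 - 63) = 0.
Family 4: others sum to 40; max(0, 59 - 40) = 19.
Total collected = 18 + 0 + 0 + 19 = 37.

37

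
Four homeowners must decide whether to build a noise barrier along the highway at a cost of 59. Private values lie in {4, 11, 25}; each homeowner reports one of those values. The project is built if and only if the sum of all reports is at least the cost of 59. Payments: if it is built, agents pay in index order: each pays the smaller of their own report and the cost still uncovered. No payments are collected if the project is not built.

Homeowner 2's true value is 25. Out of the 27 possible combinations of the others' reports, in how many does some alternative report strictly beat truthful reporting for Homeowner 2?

Others report (4, 25, 25): truth gives 0; report 11 gives 14 > 0. Violating.
Others report (11, 25, 25): truth gives 0; report 4 gives 21 > 0. Violating.
Others report (25, 4, 25): truth gives 0; report 11 gives 14 > 0. Violating.
Others report (25, 11, 25): truth gives 0; report 4 gives 21 > 0. Violating.
Others report (4, 4, 4): truth gives 0; no alternative beats it.
Others report (4, 4, 11): truth gives 0; no alternative beats it.
(Checking all 27 profiles: 7 have a profitable deviation, 20 do not.)

7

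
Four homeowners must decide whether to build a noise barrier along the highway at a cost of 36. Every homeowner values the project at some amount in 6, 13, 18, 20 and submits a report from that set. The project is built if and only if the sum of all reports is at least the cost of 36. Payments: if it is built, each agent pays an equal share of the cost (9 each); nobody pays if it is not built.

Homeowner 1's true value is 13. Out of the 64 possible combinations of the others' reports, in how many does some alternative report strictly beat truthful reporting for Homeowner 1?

Others report (6, 6, 6): truth gives 0; report 18 gives 4 > 0. Violating.
Others report (6, 6, 13): truth gives 4; no alternative beats it.
Others report (6, 6, 18): truth gives 4; no alternative beats it.
(Checking all 64 profiles: 1 has a profitable deviation, 63 do not.)

1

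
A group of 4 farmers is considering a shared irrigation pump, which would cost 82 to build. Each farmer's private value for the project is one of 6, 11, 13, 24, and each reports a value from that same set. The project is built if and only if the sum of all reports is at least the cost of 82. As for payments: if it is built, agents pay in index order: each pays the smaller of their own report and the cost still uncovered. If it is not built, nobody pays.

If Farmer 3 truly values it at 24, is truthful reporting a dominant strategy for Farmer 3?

Consider the case where Farmer 1 reports 24, Farmer 2 reports 24 and Farmer 4 reports 24.
Truthful report 24: project built, pays 24, utility 24 - 24 = 0.
Report 11 instead: project built, pays 11, utility 24 - 11 = 13.
Since 13 > 0, reporting 11 is strictly better here, so truthful reporting is not dominant.

No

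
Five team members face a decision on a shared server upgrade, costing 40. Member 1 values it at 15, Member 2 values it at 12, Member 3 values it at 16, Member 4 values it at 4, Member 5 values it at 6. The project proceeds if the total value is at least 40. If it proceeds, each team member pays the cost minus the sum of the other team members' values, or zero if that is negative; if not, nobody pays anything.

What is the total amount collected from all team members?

5

Total value 53 ≥ cost 40, so it is built.
Member 1: others sum to 38; max(0, 40 - 38) = 2.
Member 2: others sum to 41; max(0, 40 - 41) = 0.
Member 3: others sum to 37; max(0, 40 - 37) = 3.
Member 4: others sum to 49; max(0, 40 - 49) = 0.
Member 5: others sum to 47; max(0, 40 - 47) = 0.
Total collected = 2 + 0 + 3 + 0 + 0 = 5.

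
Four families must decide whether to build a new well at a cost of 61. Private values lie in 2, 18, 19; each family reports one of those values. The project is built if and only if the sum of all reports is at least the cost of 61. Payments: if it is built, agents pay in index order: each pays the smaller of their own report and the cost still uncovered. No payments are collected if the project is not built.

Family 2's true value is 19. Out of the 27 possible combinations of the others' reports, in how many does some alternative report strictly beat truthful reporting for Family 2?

Others report (18, 18, 18): truth gives 0; report 18 gives 1 > 0. Violating.
Others report (18, 18, 19): truth gives 0; report 18 gives 1 > 0. Violating.
Others report (18, 19, 18): truth gives 0; report 18 gives 1 > 0. Violating.
Others report (18, 19, 19): truth gives 0; report 18 gives 1 > 0. Violating.
Others report (2, 2, 2): truth gives 0; no alternative beats it.
Others report (2, 2, 18): truth gives 0; no alternative beats it.
(Checking all 27 profiles: 8 have a profitable deviation, 19 do not.)

8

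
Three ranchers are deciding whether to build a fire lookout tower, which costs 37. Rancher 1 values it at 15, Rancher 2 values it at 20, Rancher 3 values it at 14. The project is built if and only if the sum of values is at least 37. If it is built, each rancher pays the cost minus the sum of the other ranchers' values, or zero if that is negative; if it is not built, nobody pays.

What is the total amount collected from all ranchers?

13

Total value 49 ≥ cost 37, so it is built.
Rancher 1: others sum to 34; max(0, 37 - 34) = 3.
Rancher 2: others sum to 29; max(0, 37 - 29) = 8.
Rancher 3: others sum to 35; max(0, 37 - 35) = 2.
Total collected = 3 + 8 + 2 = 13.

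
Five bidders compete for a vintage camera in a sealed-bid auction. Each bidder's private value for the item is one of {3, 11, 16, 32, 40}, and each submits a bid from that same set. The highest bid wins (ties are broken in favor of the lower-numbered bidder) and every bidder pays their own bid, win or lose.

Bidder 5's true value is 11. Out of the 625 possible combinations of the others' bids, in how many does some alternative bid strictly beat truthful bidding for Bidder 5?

624

Others bid (3, 3, 3, 11): truth gives -11; bid 3 gives -3 > -11. Violating.
Others bid (3, 3, 3, 16): truth gives -11; bid 3 gives -3 > -11. Violating.
Others bid (3, 3, 3, 32): truth gives -11; bid 3 gives -3 > -11. Violating.
Others bid (3, 3, 3, 40): truth gives -11; bid 3 gives -3 > -11. Violating.
Others bid (3, 3, 3, 3): truth gives 0; no alternative beats it.
(Checking all 625 profiles: 624 have a profitable deviation, 1 does not.)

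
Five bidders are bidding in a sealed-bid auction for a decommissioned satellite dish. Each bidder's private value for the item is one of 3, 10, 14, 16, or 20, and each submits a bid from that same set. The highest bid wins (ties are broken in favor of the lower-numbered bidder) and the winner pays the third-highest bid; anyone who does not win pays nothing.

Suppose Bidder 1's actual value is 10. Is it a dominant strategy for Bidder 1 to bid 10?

Consider the case where Bidder 2 bids 3, Bidder 3 bids 3, Bidder 4 bids 3 and Bidder 5 bids 14.
Truthful bid 10: loses, pays 0, utility 0.
Bid 14 instead: wins, pays 3, utility 10 - 3 = 7.
Since 7 > 0, bidding 14 is strictly better here, so truthful bidding is not dominant.

No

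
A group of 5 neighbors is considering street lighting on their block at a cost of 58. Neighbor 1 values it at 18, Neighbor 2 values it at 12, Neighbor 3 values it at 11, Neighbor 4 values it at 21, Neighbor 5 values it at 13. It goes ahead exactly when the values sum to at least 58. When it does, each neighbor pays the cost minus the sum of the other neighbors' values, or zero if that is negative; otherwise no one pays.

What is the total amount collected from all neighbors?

Total value 75 ≥ cost 58, so it is built.
Neighbor 1: others sum to 57; max(0, 58 - 57) = 1.
Neighbor 2: others sum to 63; max(0, 58 - 63) = 0.
Neighbor 3: others sum to 64; max(0, 58 - 64) = 0.
Neighbor 4: others sum to 54; max(0, 58 - 54) = 4.
Neighbor 5: others sum to 62; max(0, 58 - 62) = 0.
Total collected = 1 + 0 + 0 + 4 + 0 = 5.

5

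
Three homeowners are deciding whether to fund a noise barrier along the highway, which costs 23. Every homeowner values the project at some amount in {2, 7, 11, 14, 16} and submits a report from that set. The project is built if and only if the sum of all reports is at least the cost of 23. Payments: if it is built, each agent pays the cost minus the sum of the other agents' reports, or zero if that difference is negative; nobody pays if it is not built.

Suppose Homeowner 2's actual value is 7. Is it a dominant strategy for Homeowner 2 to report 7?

Check each profile of the others' reports and compare truth against every alternative report.
Others report (7, 16): truth gives 7, best alternative gives 7.
Others report (11, 14): truth gives 7, best alternative gives 7.
Others report (11, 16): truth gives 7, best alternative gives 7.
Others report (14, 11): truth gives 7, best alternative gives 7.
Others report (14, 14): truth gives 7, best alternative gives 7.
Others report (14, 16): truth gives 7, best alternative gives 7.
(Remaining 19 profiles checked similarly; truth is weakly best in each.)
In every case the truthful report is at least as good as any alternative, so it is a dominant strategy.

Yes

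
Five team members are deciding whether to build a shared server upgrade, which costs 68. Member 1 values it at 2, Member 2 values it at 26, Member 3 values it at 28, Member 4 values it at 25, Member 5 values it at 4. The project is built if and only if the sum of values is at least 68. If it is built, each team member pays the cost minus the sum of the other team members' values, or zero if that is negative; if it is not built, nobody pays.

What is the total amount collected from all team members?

Total value 85 ≥ cost 68, so it is built.
Member 1: others sum to 83; max(0, 68 - 83) = 0.
Member 2: others sum to 59; max(0, 68 - 59) = 9.
Member 3: others sum to 57; max(0, 68 - 57) = 11.
Member 4: others sum to 60; max(0, 68 - 60) = 8.
Member 5: others sum to 81; max(0, 68 - 81) = 0.
Total collected = 0 + 9 + 11 + 8 + 0 = 28.

28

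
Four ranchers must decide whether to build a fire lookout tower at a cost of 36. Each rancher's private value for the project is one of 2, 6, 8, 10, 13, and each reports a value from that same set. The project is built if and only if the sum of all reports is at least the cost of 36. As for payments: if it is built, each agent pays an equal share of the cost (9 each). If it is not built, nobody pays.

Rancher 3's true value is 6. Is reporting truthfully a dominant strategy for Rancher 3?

No

Consider the case where Rancher 1 reports 6, Rancher 2 reports 13 and Rancher 4 reports 13.
Truthful report 6: project built, pays 9, utility 6 - 9 = -3.
Report 2 instead: project not built, utility 0.
Since 0 > -3, reporting 2 is strictly better here, so truthful reporting is not dominant.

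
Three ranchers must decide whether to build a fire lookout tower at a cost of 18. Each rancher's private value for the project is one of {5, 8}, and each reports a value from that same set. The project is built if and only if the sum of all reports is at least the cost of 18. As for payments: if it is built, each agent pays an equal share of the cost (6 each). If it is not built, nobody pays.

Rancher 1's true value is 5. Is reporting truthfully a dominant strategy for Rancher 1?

Yes

Check each profile of the others' reports and compare truth against every alternative report.
Others report (5, 5): truth gives 0, best alternative gives -1.
Others report (5, 8): truth gives -1, best alternative gives -1.
Others report (8, 5): truth gives -1, best alternative gives -1.
Others report (8, 8): truth gives -1, best alternative gives -1.
In every case the truthful report is at least as good as any alternative, so it is a dominant strategy.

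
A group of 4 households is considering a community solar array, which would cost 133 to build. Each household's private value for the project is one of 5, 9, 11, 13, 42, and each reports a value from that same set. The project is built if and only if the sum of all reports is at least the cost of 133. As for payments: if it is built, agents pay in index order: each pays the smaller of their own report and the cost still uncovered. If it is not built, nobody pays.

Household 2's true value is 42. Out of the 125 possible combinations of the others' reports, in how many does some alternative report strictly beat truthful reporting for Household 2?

1

Others report (42, 42, 42): truth gives 0; report 9 gives 33 > 0. Violating.
Others report (5, 5, 5): truth gives 0; no alternative beats it.
Others report (5, 5, 9): truth gives 0; no alternative beats it.
(Checking all 125 profiles: 1 has a profitable deviation, 124 do not.)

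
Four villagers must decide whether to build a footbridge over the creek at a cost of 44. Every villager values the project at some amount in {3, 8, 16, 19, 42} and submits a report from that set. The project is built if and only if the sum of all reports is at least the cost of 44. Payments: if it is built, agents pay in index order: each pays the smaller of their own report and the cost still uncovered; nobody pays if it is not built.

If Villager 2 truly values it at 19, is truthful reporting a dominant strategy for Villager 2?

Consider the case where Villager 1 reports 3, Villager 3 reports 3 and Villager 4 reports 42.
Truthful report 19: project built, pays 19, utility 19 - 19 = 0.
Report 3 instead: project built, pays 3, utility 19 - 3 = 16.
Since 16 > 0, reporting 3 is strictly better here, so truthful reporting is not dominant.

No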